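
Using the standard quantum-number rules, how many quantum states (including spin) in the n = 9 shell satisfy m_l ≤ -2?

56

With n = 9 the allowed l are 0, 1, …, 8.
The (l, m_l) pairs meeting m_l ≤ -2 give: l=2 → 1; l=3 → 2; l=4 → 3; l=5 → 4; l=6 → 5; l=7 → 6; l=8 → 7.
Orbitals: 1 + 2 + 3 + 4 + 5 + 6 + 7 = 28. Each orbital carries two spin states, so 28 × 2 = 56 states.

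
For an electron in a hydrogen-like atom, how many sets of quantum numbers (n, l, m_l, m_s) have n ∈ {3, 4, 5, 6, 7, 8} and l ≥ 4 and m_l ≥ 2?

80

Count contributing orbitals for each principal shell:
n=5 → 3; n=6 → 7; n=7 → 12; n=8 → 18.
Orbitals: 3 + 7 + 12 + 18 = 40. Including both spin states (m_s = ±1/2) gives 2 × 40 = 80 states.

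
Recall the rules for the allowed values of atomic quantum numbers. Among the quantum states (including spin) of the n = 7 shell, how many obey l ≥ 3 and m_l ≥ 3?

The n = 7 shell has l = 0 through 6; check each.
Orbitals with l ≥ 3 and m_l ≥ 3, by l: l=3 → 1; l=4 → 2; l=5 → 3; l=6 → 4.
Orbitals: 1 + 2 + 3 + 4 = 10. Each orbital carries two spin states, so 10 × 2 = 20 states.

20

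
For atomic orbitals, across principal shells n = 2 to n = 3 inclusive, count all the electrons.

26

Shell n has n² orbitals: 2²=4 + 3²=9 = 13 orbitals.
Two spin states per orbital: 2 × 13 = 26 electrons.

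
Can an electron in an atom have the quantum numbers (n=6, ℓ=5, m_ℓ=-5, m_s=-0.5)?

Valid

n = 6 is a positive integer. ℓ = 5 satisfies 0 ≤ ℓ ≤ n−1 = 5. m_ℓ = -5 lies in the range −ℓ … +ℓ (here −5 … 5). m_s = -1/2 is one of ±1/2.
All four constraints are satisfied.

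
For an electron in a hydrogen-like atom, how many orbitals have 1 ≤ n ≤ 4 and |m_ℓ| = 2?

6

Treat each shell separately and count matching orbitals:
n=3 → 2; n=4 → 4.
Total orbitals: 2 + 4 = 6.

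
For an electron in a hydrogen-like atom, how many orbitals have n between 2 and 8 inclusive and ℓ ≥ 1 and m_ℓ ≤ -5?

10

Per-shell orbital counts meeting the constraint:
n=6 → 1; n=7 → 3; n=8 → 6.
Total orbitals: 1 + 3 + 6 = 10.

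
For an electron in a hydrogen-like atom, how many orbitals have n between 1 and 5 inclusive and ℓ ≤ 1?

For each n in the range, tally the orbitals obeying ℓ ≤ 1:
n=1 → 1; n=2 → 4; n=3 → 4; n=4 → 4; n=5 → 4.
Total orbitals: 1 + 4 + 4 + 4 + 4 = 17.

17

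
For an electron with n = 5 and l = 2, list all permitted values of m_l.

m_l takes every integer from −l to +l. With l = 2 that gives the 5 values -2, -1, 0, 1, 2.

-2, -1, 0, 1, 2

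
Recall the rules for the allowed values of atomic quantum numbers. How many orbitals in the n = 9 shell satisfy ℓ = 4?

9

The n = 9 shell has ℓ = 0 through 8; check each.
Orbitals with ℓ = 4, by ℓ: ℓ=4 → 9.
Total orbitals: 9.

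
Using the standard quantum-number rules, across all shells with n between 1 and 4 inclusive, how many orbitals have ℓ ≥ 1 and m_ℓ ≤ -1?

Treat each shell separately and count matching orbitals:
n=2 → 1; n=3 → 3; n=4 → 6.
Total orbitals: 1 + 3 + 6 = 10.

10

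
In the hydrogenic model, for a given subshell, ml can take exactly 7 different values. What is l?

ml ranges over 2l+1 integers, so 2l+1 = 7 ⇒ l = 3.

l = 3 (f)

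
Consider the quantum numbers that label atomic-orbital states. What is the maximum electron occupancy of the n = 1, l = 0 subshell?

A subshell with l = 0 has 2l+1 = 1 orbital, each holding 2 electrons (spin ±1/2), so 1 × 2 = 2.

2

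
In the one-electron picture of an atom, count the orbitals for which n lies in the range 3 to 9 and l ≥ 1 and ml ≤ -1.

119

Work shell by shell — for each n, count the (l, ml) pairs that satisfy l ≥ 1 and ml ≤ -1:
n=3 → 3; n=4 → 6; n=5 → 10; n=6 → 15; n=7 → 21; n=8 → 28; n=9 → 36.
Total orbitals: 3 + 6 + 10 + 15 + 21 + 28 + 36 = 119.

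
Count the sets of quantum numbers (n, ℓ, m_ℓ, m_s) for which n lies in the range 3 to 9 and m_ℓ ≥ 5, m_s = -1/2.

20

For each n in the range, tally the orbitals obeying m_ℓ ≥ 5:
n=6 → 1; n=7 → 3; n=8 → 6; n=9 → 10.
Orbitals: 1 + 3 + 6 + 10 = 20. With m_s fixed to -1/2 there is one state per orbital, so 20 states.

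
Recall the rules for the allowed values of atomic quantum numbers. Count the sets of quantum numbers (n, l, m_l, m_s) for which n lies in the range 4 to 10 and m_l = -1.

Per-shell orbital counts meeting the constraint:
n=4 → 3; n=5 → 4; n=6 → 5; n=7 → 6; n=8 → 7; n=9 → 8; n=10 → 9.
Orbitals: 3 + 4 + 5 + 6 + 7 + 8 + 9 = 42. Including both spin states (m_s = ±1/2) gives 2 × 42 = 84 states.

84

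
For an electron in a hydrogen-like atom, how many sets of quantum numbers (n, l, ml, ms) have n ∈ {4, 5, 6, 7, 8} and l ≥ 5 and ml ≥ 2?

Count contributing orbitals for each principal shell:
n=6 → 4; n=7 → 9; n=8 → 15.
Orbitals: 4 + 9 + 15 = 28. Including both spin states (ms = ±1/2) gives 2 × 28 = 56 states.

56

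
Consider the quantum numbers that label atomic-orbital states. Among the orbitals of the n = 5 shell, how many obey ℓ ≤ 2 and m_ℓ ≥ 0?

For n = 5, ℓ ranges over 0 … 4.
Orbitals with ℓ ≤ 2 and m_ℓ ≥ 0, by ℓ: ℓ=0 → 1; ℓ=1 → 2; ℓ=2 → 3.
Total orbitals: 1 + 2 + 3 = 6.

6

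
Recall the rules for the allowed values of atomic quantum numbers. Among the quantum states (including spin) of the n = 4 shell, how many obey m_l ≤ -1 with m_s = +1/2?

For n = 4, l ranges over 0 … 3.
The (l, m_l) pairs meeting m_l ≤ -1 give: l=1 → 1; l=2 → 2; l=3 → 3.
Orbitals: 1 + 2 + 3 = 6. With m_s fixed to a single value there is one state per orbital, giving 6 states.

6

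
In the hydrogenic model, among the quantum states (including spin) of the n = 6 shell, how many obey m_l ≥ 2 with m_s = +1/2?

The (l, m_l) pairs meeting m_l ≥ 2 give: l=2 → 1; l=3 → 2; l=4 → 3; l=5 → 4.
Orbitals: 1 + 2 + 3 + 4 = 10. With m_s fixed to a single value there is one state per orbital, giving 10 states.

10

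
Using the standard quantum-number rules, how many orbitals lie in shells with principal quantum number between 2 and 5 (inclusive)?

Shell n has n² orbitals: 2²=4 + 3²=9 + 4²=16 + 5²=25 = 54 orbitals.

54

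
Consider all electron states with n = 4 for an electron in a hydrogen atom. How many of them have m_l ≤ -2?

6

Orbitals with m_l ≤ -2, by l: l=2 → 1; l=3 → 2.
Orbitals: 1 + 2 = 3. Each orbital carries two spin states, so 3 × 2 = 6 states.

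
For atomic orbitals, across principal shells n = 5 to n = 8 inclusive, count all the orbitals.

Shell n has n² orbitals: 5²=25 + 6²=36 + 7²=49 + 8²=64 = 174 orbitals.

174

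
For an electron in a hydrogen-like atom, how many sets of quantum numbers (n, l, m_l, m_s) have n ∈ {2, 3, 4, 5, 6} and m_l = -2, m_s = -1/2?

Per-shell orbital counts meeting the constraint:
n=3 → 1; n=4 → 2; n=5 → 3; n=6 → 4.
Orbitals: 1 + 2 + 3 + 4 = 10. With m_s fixed to -1/2 there is one state per orbital, so 10 states.

10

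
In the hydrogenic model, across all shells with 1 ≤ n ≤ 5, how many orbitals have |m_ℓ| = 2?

For each n in the range, tally the orbitals obeying |m_ℓ| = 2:
n=3 → 2; n=4 → 4; n=5 → 6.
Total orbitals: 2 + 4 + 6 = 12.

12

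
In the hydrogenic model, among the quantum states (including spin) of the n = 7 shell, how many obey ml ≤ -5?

Go through l = 0, …, 6 (the values permitted for n = 7).
Orbitals with ml ≤ -5, by l: l=5 → 1; l=6 → 2.
Orbitals: 1 + 2 = 3. Each orbital carries two spin states, so 3 × 2 = 6 states.

6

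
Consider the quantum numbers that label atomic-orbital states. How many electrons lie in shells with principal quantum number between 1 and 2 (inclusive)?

Shell n has n² orbitals: 1²=1 + 2²=4 = 5 orbitals.
Two spin states per orbital: 2 × 5 = 10 electrons.

10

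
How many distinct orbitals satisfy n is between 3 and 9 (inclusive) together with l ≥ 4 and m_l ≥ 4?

35

Work shell by shell — for each n, count the (l, m_l) pairs that satisfy l ≥ 4 and m_l ≥ 4:
n=5 → 1; n=6 → 3; n=7 → 6; n=8 → 10; n=9 → 15.
Total orbitals: 1 + 3 + 6 + 10 + 15 = 35.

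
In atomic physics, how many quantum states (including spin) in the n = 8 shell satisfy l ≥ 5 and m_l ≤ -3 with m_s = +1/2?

12

Go through l = 0, …, 7 (the values permitted for n = 8).
Orbitals with l ≥ 5 and m_l ≤ -3, by l: l=5 → 3; l=6 → 4; l=7 → 5.
Orbitals: 3 + 4 + 5 = 12. With m_s fixed to a single value there is one state per orbital, giving 12 states.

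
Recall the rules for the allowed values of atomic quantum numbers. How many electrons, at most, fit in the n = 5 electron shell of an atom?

A shell holds 2n² electrons: 2 × 5² = 2 × 25 = 50.

50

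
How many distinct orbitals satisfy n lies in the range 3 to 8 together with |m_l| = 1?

54

Treat each shell separately and count matching orbitals:
n=3 → 4; n=4 → 6; n=5 → 8; n=6 → 10; n=7 → 12; n=8 → 14.
Total orbitals: 4 + 6 + 8 + 10 + 12 + 14 = 54.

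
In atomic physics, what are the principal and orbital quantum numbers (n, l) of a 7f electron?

The leading integer gives n = 7; the letter 'f' means l = 3.

n = 7, l = 3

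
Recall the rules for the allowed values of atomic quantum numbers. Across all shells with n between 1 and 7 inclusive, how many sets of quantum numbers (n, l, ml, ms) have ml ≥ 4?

20

Work shell by shell — for each n, count the (l, ml) pairs that satisfy ml ≥ 4:
n=5 → 1; n=6 → 3; n=7 → 6.
Orbitals: 1 + 3 + 6 = 10. Including both spin states (ms = ±1/2) gives 2 × 10 = 20 states.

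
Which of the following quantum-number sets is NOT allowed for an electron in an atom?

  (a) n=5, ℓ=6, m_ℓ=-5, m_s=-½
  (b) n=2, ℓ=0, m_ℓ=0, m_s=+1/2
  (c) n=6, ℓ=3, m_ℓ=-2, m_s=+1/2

(a)

(a) has ℓ = 6 ≥ n = 5, violating 0 ≤ ℓ ≤ n−1.
The remaining sets (b), (c) satisfy all four rules.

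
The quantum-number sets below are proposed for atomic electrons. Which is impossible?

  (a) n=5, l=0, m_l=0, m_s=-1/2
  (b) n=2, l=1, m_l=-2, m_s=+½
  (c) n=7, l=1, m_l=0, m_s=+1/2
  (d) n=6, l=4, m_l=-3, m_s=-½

(b)

(b) has |m_l| = 2 > l = 1, violating −l ≤ m_l ≤ l.
The remaining sets (a), (c), (d) satisfy all four rules.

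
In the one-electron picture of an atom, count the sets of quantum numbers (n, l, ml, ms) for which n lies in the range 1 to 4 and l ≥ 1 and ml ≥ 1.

20

Count contributing orbitals for each principal shell:
n=2 → 1; n=3 → 3; n=4 → 6.
Orbitals: 1 + 3 + 6 = 10. Including both spin states (ms = ±1/2) gives 2 × 10 = 20 states.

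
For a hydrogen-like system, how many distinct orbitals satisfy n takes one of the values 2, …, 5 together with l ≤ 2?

Treat each shell separately and count matching orbitals:
n=2 → 4; n=3 → 9; n=4 → 9; n=5 → 9.
Total orbitals: 4 + 9 + 9 + 9 = 31.

31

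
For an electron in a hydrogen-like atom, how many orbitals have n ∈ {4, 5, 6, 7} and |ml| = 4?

Treat each shell separately and count matching orbitals:
n=5 → 2; n=6 → 4; n=7 → 6.
Total orbitals: 2 + 4 + 6 = 12.

12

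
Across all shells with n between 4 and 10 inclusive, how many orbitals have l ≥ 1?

364

Work shell by shell — for each n, count the (l, m_l) pairs that satisfy l ≥ 1:
n=4 → 15; n=5 → 24; n=6 → 35; n=7 → 48; n=8 → 63; n=9 → 80; n=10 → 99.
Total orbitals: 15 + 24 + 35 + 48 + 63 + 80 + 99 = 364.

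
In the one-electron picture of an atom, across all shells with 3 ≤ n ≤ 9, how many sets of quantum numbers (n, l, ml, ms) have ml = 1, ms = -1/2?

Count contributing orbitals for each principal shell:
n=3 → 2; n=4 → 3; n=5 → 4; n=6 → 5; n=7 → 6; n=8 → 7; n=9 → 8.
Orbitals: 2 + 3 + 4 + 5 + 6 + 7 + 8 = 35. With ms fixed to -1/2 there is one state per orbital, so 35 states.

35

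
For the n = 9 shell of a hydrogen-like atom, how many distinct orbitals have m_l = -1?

Go through l = 0, …, 8 (the values permitted for n = 9).
The (l, m_l) pairs meeting m_l = -1 give: l=1 → 1; l=2 → 1; l=3 → 1; l=4 → 1; l=5 → 1; l=6 → 1; l=7 → 1; l=8 → 1.
Total orbitals: 1 + 1 + 1 + 1 + 1 + 1 + 1 + 1 = 8.

8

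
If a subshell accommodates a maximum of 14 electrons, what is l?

l = 3

2(2l+1) = 14 ⇒ 2l+1 = 7 ⇒ l = 3.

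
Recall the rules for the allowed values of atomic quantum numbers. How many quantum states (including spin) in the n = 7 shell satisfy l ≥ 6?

Per l-value: l=6 → 13.
Orbitals: 13. Each orbital carries two spin states, so 13 × 2 = 26 states.

26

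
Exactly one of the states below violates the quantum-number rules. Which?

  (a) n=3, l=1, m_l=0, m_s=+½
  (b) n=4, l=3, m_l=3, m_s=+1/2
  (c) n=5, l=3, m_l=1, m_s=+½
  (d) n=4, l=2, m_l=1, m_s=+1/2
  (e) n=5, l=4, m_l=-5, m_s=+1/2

(e) has |m_l| = 5 > l = 4, violating −l ≤ m_l ≤ l.
The remaining sets (a), (b), (c), (d) satisfy all four rules.

(e)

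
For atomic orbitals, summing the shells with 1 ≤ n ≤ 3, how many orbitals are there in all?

14

Shell n has n² orbitals: 1²=1 + 2²=4 + 3²=9 = 14 orbitals.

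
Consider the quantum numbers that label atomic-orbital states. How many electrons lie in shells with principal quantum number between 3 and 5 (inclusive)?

Shell n has n² orbitals: 3²=9 + 4²=16 + 5²=25 = 50 orbitals.
Two spin states per orbital: 2 × 50 = 100 electrons.

100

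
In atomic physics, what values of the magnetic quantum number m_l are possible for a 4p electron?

-1, 0, 1

The 4p subshell has l = 1, and m_l takes every integer from −l to +l. With l = 1 that gives the 3 values -1, 0, 1.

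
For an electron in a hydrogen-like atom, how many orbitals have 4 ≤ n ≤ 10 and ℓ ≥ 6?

For each n in the range, tally the orbitals obeying ℓ ≥ 6:
n=7 → 13; n=8 → 28; n=9 → 45; n=10 → 64.
Total orbitals: 13 + 28 + 45 + 64 = 150.

150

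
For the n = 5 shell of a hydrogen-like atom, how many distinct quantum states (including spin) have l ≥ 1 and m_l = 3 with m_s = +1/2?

Contributions: l=3 → 1; l=4 → 1.
Orbitals: 1 + 1 = 2. With m_s fixed to a single value there is one state per orbital, giving 2 states.

2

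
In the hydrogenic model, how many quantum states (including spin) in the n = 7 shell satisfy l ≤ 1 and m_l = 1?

The (l, m_l) pairs meeting l ≤ 1 and m_l = 1 give: l=1 → 1.
Orbitals: 1. Each orbital carries two spin states, so 1 × 2 = 2 states.

2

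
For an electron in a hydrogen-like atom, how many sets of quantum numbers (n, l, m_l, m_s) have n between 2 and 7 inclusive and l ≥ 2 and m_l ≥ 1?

Go shell by shell, enumerating (l, m_l) with l ≥ 2 and m_l ≥ 1:
n=3 → 2; n=4 → 5; n=5 → 9; n=6 → 14; n=7 → 20.
Orbitals: 2 + 5 + 9 + 14 + 20 = 50. Including both spin states (m_s = ±1/2) gives 2 × 50 = 100 states.

100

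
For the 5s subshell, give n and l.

The leading integer gives n = 5; the letter 's' means l = 0.

n = 5, l = 0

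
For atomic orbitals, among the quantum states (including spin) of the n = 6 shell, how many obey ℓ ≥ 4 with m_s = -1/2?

20

The n = 6 shell has ℓ = 0 through 5; check each.
The (ℓ, m_ℓ) pairs meeting ℓ ≥ 4 give: ℓ=4 → 9; ℓ=5 → 11.
Orbitals: 9 + 11 = 20. With m_s fixed to a single value there is one state per orbital, giving 20 states.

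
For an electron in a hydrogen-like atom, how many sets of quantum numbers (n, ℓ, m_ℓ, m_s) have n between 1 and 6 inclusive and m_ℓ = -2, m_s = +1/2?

Work shell by shell — for each n, count the (ℓ, m_ℓ) pairs that satisfy m_ℓ = -2:
n=3 → 1; n=4 → 2; n=5 → 3; n=6 → 4.
Orbitals: 1 + 2 + 3 + 4 = 10. With m_s fixed to +1/2 there is one state per orbital, so 10 states.

10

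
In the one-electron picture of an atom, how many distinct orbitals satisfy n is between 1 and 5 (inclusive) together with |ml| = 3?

Go shell by shell, enumerating (l, ml) with |ml| = 3:
n=4 → 2; n=5 → 4.
Total orbitals: 2 + 4 = 6.

6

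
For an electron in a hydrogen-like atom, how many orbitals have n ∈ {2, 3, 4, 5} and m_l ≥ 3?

Work shell by shell — for each n, count the (l, m_l) pairs that satisfy m_l ≥ 3:
n=4 → 1; n=5 → 3.
Total orbitals: 1 + 3 = 4.

4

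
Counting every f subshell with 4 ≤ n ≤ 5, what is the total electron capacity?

An f subshell (ℓ = 3) exists for every n ≥ 4, so shells n = 4, 5 each contribute one — 2 subshells.
Since each f subshell holds 2(2·3+1) = 14 electrons, the total is 2 × 14 = 28.

28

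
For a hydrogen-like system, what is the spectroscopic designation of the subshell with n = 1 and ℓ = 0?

1s

ℓ = 0 corresponds to the letter 's', so the subshell is 1s.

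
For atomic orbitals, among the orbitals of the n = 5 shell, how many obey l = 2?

Go through l = 0, …, 4 (the values permitted for n = 5).
Contributions: l=2 → 5.
Total orbitals: 5.

5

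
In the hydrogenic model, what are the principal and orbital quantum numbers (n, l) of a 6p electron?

The leading integer gives n = 6; the letter 'p' means l = 1.

n = 6, l = 1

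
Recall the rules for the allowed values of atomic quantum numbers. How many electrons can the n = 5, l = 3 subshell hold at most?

14

A subshell with l = 3 has 2l+1 = 7 orbitals, each holding 2 electrons (spin ±1/2), so 7 × 2 = 14.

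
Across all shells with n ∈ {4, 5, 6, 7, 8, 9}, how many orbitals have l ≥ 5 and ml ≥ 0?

Treat each shell separately and count matching orbitals:
n=6 → 6; n=7 → 13; n=8 → 21; n=9 → 30.
Total orbitals: 6 + 13 + 21 + 30 = 70.

70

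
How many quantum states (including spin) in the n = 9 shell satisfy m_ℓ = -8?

2

For n = 9, ℓ ranges over 0 … 8.
Per ℓ-value: ℓ=8 → 1.
Orbitals: 1. Each orbital carries two spin states, so 1 × 2 = 2 states.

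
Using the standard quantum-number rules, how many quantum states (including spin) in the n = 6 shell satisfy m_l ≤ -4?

For n = 6, l ranges over 0 … 5.
Orbitals with m_l ≤ -4, by l: l=4 → 1; l=5 → 2.
Orbitals: 1 + 2 = 3. Each orbital carries two spin states, so 3 × 2 = 6 states.

6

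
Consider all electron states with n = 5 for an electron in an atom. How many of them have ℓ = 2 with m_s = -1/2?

For n = 5, ℓ ranges over 0 … 4.
The (ℓ, m_ℓ) pairs meeting ℓ = 2 give: ℓ=2 → 5.
Orbitals: 5. With m_s fixed to a single value there is one state per orbital, giving 5 states.

5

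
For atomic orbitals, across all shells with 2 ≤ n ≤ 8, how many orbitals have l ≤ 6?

188

For each n in the range, tally the orbitals obeying l ≤ 6:
n=2 → 4; n=3 → 9; n=4 → 16; n=5 → 25; n=6 → 36; n=7 → 49; n=8 → 49.
Total orbitals: 4 + 9 + 16 + 25 + 36 + 49 + 49 = 188.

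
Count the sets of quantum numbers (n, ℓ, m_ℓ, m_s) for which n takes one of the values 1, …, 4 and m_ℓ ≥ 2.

For each n in the range, tally the orbitals obeying m_ℓ ≥ 2:
n=3 → 1; n=4 → 3.
Orbitals: 1 + 3 = 4. Including both spin states (m_s = ±1/2) gives 2 × 4 = 8 states.

8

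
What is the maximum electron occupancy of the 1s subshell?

2

A subshell with ℓ = 0 has 2ℓ+1 = 1 orbital, each holding 2 electrons (spin ±1/2), so 1 × 2 = 2.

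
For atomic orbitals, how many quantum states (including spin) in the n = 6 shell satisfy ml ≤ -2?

With n = 6 the allowed l are 0, 1, …, 5.
Contributions: l=2 → 1; l=3 → 2; l=4 → 3; l=5 → 4.
Orbitals: 1 + 2 + 3 + 4 = 10. Each orbital carries two spin states, so 10 × 2 = 20 states.

20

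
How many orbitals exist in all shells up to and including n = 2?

5

Total orbitals = 1² + 2² = 5.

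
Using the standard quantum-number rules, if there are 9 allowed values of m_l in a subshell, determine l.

l = 4

m_l ranges over 2l+1 integers, so 2l+1 = 9 ⇒ l = 4.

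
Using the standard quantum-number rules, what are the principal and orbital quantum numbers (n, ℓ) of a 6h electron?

The leading integer gives n = 6; the letter 'h' means ℓ = 5.

n = 6, ℓ = 5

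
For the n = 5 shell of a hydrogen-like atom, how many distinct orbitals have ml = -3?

2

The n = 5 shell has l = 0 through 4; check each.
Orbitals with ml = -3, by l: l=3 → 1; l=4 → 1.
Total orbitals: 1 + 1 = 2.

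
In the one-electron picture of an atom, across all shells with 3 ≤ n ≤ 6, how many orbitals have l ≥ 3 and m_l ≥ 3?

10

Per-shell orbital counts meeting the constraint:
n=4 → 1; n=5 → 3; n=6 → 6.
Total orbitals: 1 + 3 + 6 = 10.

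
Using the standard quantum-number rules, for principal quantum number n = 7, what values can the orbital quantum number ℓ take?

ℓ is an integer with 0 ≤ ℓ ≤ n−1, so for n = 7: ℓ = 0, 1, 2, 3, 4, 5, 6.

0, 1, 2, 3, 4, 5, 6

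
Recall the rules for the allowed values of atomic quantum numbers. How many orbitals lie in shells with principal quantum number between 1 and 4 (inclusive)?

30

Shell n has n² orbitals: 1²=1 + 2²=4 + 3²=9 + 4²=16 = 30 orbitals.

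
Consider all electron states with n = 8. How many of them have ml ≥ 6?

6

With n = 8 the allowed l are 0, 1, …, 7.
The (l, ml) pairs meeting ml ≥ 6 give: l=6 → 1; l=7 → 2.
Orbitals: 1 + 2 = 3. Each orbital carries two spin states, so 3 × 2 = 6 states.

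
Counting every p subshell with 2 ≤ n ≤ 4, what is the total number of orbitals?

A p subshell (l = 1) exists for every n ≥ 2, so shells n = 2, 3, 4 each contribute one — 3 subshells.
Since each p subshell has 2·1+1 = 3 orbitals, the total is 3 × 3 = 9.

9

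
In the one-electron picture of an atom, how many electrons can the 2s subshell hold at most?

A subshell with l = 0 has 2l+1 = 1 orbital, each holding 2 electrons (spin ±1/2), so 1 × 2 = 2.

2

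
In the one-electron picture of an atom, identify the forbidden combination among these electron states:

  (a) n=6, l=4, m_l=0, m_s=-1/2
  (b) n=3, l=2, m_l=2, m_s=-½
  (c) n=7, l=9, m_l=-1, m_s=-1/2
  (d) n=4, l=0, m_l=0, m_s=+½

(c) has l = 9 ≥ n = 7, violating 0 ≤ l ≤ n−1.
The remaining sets (a), (b), (d) satisfy all four rules.

(c)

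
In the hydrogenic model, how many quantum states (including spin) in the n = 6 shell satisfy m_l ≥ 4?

The (l, m_l) pairs meeting m_l ≥ 4 give: l=4 → 1; l=5 → 2.
Orbitals: 1 + 2 = 3. Each orbital carries two spin states, so 3 × 2 = 6 states.

6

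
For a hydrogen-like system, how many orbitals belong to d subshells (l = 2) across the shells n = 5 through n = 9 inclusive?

A d subshell (l = 2) exists for every n ≥ 3, so shells n = 5, 6, 7, 8, 9 each contribute one — 5 subshells.
Since each d subshell has 2·2+1 = 5 orbitals, the total is 5 × 5 = 25.

25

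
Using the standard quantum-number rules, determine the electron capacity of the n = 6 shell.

A shell holds 2n² electrons: 2 × 6² = 2 × 36 = 72.

72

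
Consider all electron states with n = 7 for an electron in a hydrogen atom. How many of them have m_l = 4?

Go through l = 0, …, 6 (the values permitted for n = 7).
The (l, m_l) pairs meeting m_l = 4 give: l=4 → 1; l=5 → 1; l=6 → 1.
Orbitals: 1 + 1 + 1 = 3. Each orbital carries two spin states, so 3 × 2 = 6 states.

6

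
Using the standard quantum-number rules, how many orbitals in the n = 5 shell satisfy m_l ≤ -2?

The n = 5 shell has l = 0 through 4; check each.
Orbitals with m_l ≤ -2, by l: l=2 → 1; l=3 → 2; l=4 → 3.
Total orbitals: 1 + 2 + 3 = 6.

6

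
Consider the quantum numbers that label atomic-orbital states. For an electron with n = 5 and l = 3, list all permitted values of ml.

ml takes every integer from −l to +l. With l = 3 that gives the 7 values -3, -2, -1, 0, 1, 2, 3.

-3, -2, -1, 0, 1, 2, 3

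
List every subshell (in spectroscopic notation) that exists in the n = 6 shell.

6s, 6p, 6d, 6f, 6g, 6h

For n = 6, l runs from 0 to 5. In spectroscopic notation l = 0,1,2,… ↔ s,p,d,f,g,h,i, so the subshells are 6s, 6p, 6d, 6f, 6g, 6h.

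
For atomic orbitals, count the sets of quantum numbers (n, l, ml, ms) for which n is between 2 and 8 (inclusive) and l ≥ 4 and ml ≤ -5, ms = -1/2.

10

For each n in the range, tally the orbitals obeying l ≥ 4 and ml ≤ -5:
n=6 → 1; n=7 → 3; n=8 → 6.
Orbitals: 1 + 3 + 6 = 10. With ms fixed to -1/2 there is one state per orbital, so 10 states.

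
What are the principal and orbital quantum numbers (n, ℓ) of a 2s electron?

The leading integer gives n = 2; the letter 's' means ℓ = 0.

n = 2, ℓ = 0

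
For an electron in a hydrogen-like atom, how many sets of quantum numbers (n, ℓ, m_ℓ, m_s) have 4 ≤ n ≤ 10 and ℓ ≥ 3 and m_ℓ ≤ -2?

224

Work shell by shell — for each n, count the (ℓ, m_ℓ) pairs that satisfy ℓ ≥ 3 and m_ℓ ≤ -2:
n=4 → 2; n=5 → 5; n=6 → 9; n=7 → 14; n=8 → 20; n=9 → 27; n=10 → 35.
Orbitals: 2 + 5 + 9 + 14 + 20 + 27 + 35 = 112. Including both spin states (m_s = ±1/2) gives 2 × 112 = 224 states.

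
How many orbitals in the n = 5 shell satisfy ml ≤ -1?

10

With n = 5 the allowed l are 0, 1, …, 4.
Contributions: l=1 → 1; l=2 → 2; l=3 → 3; l=4 → 4.
Total orbitals: 1 + 2 + 3 + 4 = 10.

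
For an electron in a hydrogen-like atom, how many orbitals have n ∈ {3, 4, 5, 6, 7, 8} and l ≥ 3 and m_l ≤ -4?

20

Treat each shell separately and count matching orbitals:
n=5 → 1; n=6 → 3; n=7 → 6; n=8 → 10.
Total orbitals: 1 + 3 + 6 + 10 = 20.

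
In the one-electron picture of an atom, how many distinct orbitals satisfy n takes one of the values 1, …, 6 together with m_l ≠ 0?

70

Work shell by shell — for each n, count the (l, m_l) pairs that satisfy m_l ≠ 0:
n=2 → 2; n=3 → 6; n=4 → 12; n=5 → 20; n=6 → 30.
Total orbitals: 2 + 6 + 12 + 20 + 30 = 70.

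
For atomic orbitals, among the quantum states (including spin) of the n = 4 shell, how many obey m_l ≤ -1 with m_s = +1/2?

For n = 4, l ranges over 0 … 3.
Orbitals with m_l ≤ -1, by l: l=1 → 1; l=2 → 2; l=3 → 3.
Orbitals: 1 + 2 + 3 = 6. With m_s fixed to a single value there is one state per orbital, giving 6 states.

6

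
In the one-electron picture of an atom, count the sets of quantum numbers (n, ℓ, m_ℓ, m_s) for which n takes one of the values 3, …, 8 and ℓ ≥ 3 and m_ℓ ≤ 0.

Work shell by shell — for each n, count the (ℓ, m_ℓ) pairs that satisfy ℓ ≥ 3 and m_ℓ ≤ 0:
n=4 → 4; n=5 → 9; n=6 → 15; n=7 → 22; n=8 → 30.
Orbitals: 4 + 9 + 15 + 22 + 30 = 80. Including both spin states (m_s = ±1/2) gives 2 × 80 = 160 states.

160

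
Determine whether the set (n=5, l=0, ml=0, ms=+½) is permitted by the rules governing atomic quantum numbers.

Valid

n = 5 is a positive integer. l = 0 satisfies 0 ≤ l ≤ n−1 = 4. ml = 0 lies in the range −l … +l (here 0). ms = +1/2 is one of ±1/2.
All four constraints are satisfied.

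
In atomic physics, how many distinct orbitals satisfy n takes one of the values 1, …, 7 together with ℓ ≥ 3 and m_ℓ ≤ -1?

Per-shell orbital counts meeting the constraint:
n=4 → 3; n=5 → 7; n=6 → 12; n=7 → 18.
Total orbitals: 3 + 7 + 12 + 18 = 40.

40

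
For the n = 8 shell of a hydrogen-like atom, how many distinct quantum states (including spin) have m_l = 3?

The n = 8 shell has l = 0 through 7; check each.
Contributions: l=3 → 1; l=4 → 1; l=5 → 1; l=6 → 1; l=7 → 1.
Orbitals: 1 + 1 + 1 + 1 + 1 = 5. Each orbital carries two spin states, so 5 × 2 = 10 states.

10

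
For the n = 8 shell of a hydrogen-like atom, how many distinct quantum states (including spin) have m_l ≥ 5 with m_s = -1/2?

6

For n = 8, l ranges over 0 … 7.
Contributions: l=5 → 1; l=6 → 2; l=7 → 3.
Orbitals: 1 + 2 + 3 = 6. With m_s fixed to a single value there is one state per orbital, giving 6 states.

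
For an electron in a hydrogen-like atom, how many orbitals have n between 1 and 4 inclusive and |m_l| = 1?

Go shell by shell, enumerating (l, m_l) with |m_l| = 1:
n=2 → 2; n=3 → 4; n=4 → 6.
Total orbitals: 2 + 4 + 6 = 12.

12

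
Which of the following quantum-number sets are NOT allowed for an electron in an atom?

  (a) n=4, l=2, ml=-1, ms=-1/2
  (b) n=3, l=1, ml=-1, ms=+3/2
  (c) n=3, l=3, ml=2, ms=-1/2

(b) has ms = +3/2, but an electron's spin must be ±1/2.
(c) has l = 3 ≥ n = 3, violating 0 ≤ l ≤ n−1.
The remaining set (a) satisfies all four rules.

(b) and (c)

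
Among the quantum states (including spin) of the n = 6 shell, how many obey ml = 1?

Per l-value: l=1 → 1; l=2 → 1; l=3 → 1; l=4 → 1; l=5 → 1.
Orbitals: 1 + 1 + 1 + 1 + 1 = 5. Each orbital carries two spin states, so 5 × 2 = 10 states.

10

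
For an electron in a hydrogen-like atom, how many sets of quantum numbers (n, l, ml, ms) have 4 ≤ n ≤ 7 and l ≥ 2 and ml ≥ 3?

40

For each n in the range, tally the orbitals obeying l ≥ 2 and ml ≥ 3:
n=4 → 1; n=5 → 3; n=6 → 6; n=7 → 10.
Orbitals: 1 + 3 + 6 + 10 = 20. Including both spin states (ms = ±1/2) gives 2 × 20 = 40 states.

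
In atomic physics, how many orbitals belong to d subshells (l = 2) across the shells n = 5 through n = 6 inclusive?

A d subshell (l = 2) exists for every n ≥ 3, so shells n = 5, 6 each contribute one — 2 subshells.
Since each d subshell has 2·2+1 = 5 orbitals, the total is 2 × 5 = 10.

10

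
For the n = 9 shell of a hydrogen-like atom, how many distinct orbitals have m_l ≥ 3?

The n = 9 shell has l = 0 through 8; check each.
The (l, m_l) pairs meeting m_l ≥ 3 give: l=3 → 1; l=4 → 2; l=5 → 3; l=6 → 4; l=7 → 5; l=8 → 6.
Total orbitals: 1 + 2 + 3 + 4 + 5 + 6 = 21.

21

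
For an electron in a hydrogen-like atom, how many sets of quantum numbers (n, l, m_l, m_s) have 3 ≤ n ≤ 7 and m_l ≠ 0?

220

Go shell by shell, enumerating (l, m_l) with m_l ≠ 0:
n=3 → 6; n=4 → 12; n=5 → 20; n=6 → 30; n=7 → 42.
Orbitals: 6 + 12 + 20 + 30 + 42 = 110. Including both spin states (m_s = ±1/2) gives 2 × 110 = 220 states.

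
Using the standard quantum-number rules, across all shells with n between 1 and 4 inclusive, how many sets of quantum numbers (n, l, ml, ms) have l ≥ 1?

52

Work shell by shell — for each n, count the (l, ml) pairs that satisfy l ≥ 1:
n=2 → 3; n=3 → 8; n=4 → 15.
Orbitals: 3 + 8 + 15 = 26. Including both spin states (ms = ±1/2) gives 2 × 26 = 52 states.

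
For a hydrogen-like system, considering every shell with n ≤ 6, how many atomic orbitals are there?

Total orbitals = 1² + 2² + 3² + 4² + 5² + 6² = 91.

91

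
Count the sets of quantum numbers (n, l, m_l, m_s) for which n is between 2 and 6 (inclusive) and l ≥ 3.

100

Count contributing orbitals for each principal shell:
n=4 → 7; n=5 → 16; n=6 → 27.
Orbitals: 7 + 16 + 27 = 50. Including both spin states (m_s = ±1/2) gives 2 × 50 = 100 states.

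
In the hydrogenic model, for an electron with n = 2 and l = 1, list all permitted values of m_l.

-1, 0, 1

m_l takes every integer from −l to +l. With l = 1 that gives the 3 values -1, 0, 1.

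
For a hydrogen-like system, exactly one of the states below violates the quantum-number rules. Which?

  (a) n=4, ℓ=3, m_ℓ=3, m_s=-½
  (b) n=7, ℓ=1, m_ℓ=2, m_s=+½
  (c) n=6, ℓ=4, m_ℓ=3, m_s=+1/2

(b) has |m_ℓ| = 2 > ℓ = 1, violating −ℓ ≤ m_ℓ ≤ ℓ.
The remaining sets (a), (c) satisfy all four rules.

(b)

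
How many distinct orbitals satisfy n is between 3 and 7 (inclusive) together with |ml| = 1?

Go shell by shell, enumerating (l, ml) with |ml| = 1:
n=3 → 4; n=4 → 6; n=5 → 8; n=6 → 10; n=7 → 12.
Total orbitals: 4 + 6 + 8 + 10 + 12 = 40.

40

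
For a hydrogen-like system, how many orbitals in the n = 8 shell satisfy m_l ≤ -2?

21

With n = 8 the allowed l are 0, 1, …, 7.
The (l, m_l) pairs meeting m_l ≤ -2 give: l=2 → 1; l=3 → 2; l=4 → 3; l=5 → 4; l=6 → 5; l=7 → 6.
Total orbitals: 1 + 2 + 3 + 4 + 5 + 6 = 21.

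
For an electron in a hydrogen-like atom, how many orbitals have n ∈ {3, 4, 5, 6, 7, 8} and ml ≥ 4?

20

Go shell by shell, enumerating (l, ml) with ml ≥ 4:
n=5 → 1; n=6 → 3; n=7 → 6; n=8 → 10.
Total orbitals: 1 + 3 + 6 + 10 = 20.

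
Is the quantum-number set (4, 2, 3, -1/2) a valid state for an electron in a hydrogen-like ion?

Not allowed

The magnetic quantum number must satisfy −l ≤ ml ≤ l. With l = 2, ml can only be -2, -1, 0, 1, 2, so ml = 3 is forbidden.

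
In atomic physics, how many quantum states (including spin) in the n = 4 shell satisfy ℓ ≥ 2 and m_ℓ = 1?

With n = 4 the allowed ℓ are 0, 1, …, 3.
Per ℓ-value: ℓ=2 → 1; ℓ=3 → 1.
Orbitals: 1 + 1 = 2. Each orbital carries two spin states, so 2 × 2 = 4 states.

4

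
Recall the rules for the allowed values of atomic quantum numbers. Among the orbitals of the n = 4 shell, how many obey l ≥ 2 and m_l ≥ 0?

7

Go through l = 0, …, 3 (the values permitted for n = 4).
Orbitals with l ≥ 2 and m_l ≥ 0, by l: l=2 → 3; l=3 → 4.
Total orbitals: 3 + 4 = 7.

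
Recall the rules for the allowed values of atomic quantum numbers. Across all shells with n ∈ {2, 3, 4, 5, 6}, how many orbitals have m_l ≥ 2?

20

Per-shell orbital counts meeting the constraint:
n=3 → 1; n=4 → 3; n=5 → 6; n=6 → 10.
Total orbitals: 1 + 3 + 6 + 10 = 20.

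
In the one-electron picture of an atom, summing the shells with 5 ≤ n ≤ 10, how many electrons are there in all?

Shell n has n² orbitals: 5²=25 + 6²=36 + 7²=49 + 8²=64 + 9²=81 + 10²=100 = 355 orbitals.
Two spin states per orbital: 2 × 355 = 710 electrons.

710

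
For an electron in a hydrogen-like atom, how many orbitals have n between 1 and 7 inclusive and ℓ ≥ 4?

Count contributing orbitals for each principal shell:
n=5 → 9; n=6 → 20; n=7 → 33.
Total orbitals: 9 + 20 + 33 = 62.

62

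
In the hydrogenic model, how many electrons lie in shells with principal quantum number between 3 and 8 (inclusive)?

398

Shell n has n² orbitals: 3²=9 + 4²=16 + 5²=25 + 6²=36 + 7²=49 + 8²=64 = 199 orbitals.
Two spin states per orbital: 2 × 199 = 398 electrons.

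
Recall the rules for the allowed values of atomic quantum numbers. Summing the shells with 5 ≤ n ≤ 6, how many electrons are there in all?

Shell n has n² orbitals: 5²=25 + 6²=36 = 61 orbitals.
Two spin states per orbital: 2 × 61 = 122 electrons.

122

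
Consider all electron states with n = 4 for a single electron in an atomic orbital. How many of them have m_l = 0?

8

Go through l = 0, …, 3 (the values permitted for n = 4).
Contributions: l=0 → 1; l=1 → 1; l=2 → 1; l=3 → 1.
Orbitals: 1 + 1 + 1 + 1 = 4. Each orbital carries two spin states, so 4 × 2 = 8 states.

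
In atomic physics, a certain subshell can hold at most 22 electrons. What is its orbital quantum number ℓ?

2(2ℓ+1) = 22 ⇒ 2ℓ+1 = 11 ⇒ ℓ = 5.

ℓ = 5 (h)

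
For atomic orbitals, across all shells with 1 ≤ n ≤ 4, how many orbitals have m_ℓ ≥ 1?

10

Per-shell orbital counts meeting the constraint:
n=2 → 1; n=3 → 3; n=4 → 6.
Total orbitals: 1 + 3 + 6 = 10.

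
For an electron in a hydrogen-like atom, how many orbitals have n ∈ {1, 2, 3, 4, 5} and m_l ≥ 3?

4

Per-shell orbital counts meeting the constraint:
n=4 → 1; n=5 → 3.
Total orbitals: 1 + 3 = 4.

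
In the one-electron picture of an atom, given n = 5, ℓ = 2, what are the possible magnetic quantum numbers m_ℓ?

-2, -1, 0, 1, 2

m_ℓ takes every integer from −ℓ to +ℓ. With ℓ = 2 that gives the 5 values -2, -1, 0, 1, 2.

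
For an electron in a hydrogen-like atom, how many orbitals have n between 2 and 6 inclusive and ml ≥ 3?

Per-shell orbital counts meeting the constraint:
n=4 → 1; n=5 → 3; n=6 → 6.
Total orbitals: 1 + 3 + 6 = 10.

10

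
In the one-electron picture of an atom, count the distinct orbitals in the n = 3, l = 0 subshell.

1

A subshell has 2l+1 orbitals; with l = 0, that's 1.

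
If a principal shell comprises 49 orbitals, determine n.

n² = 49 ⇒ n = 7.

n = 7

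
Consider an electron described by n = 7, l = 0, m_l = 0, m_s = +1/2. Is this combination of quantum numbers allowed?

n = 7 is a positive integer. l = 0 satisfies 0 ≤ l ≤ n−1 = 6. m_l = 0 lies in the range −l … +l (here 0). m_s = +1/2 is one of ±1/2.
All four constraints are satisfied.

Yes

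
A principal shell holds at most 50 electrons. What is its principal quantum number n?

2n² = 50 ⇒ n² = 25 ⇒ n = 5.

n = 5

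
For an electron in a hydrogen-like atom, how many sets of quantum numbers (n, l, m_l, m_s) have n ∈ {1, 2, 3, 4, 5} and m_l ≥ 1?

For each n in the range, tally the orbitals obeying m_l ≥ 1:
n=2 → 1; n=3 → 3; n=4 → 6; n=5 → 10.
Orbitals: 1 + 3 + 6 + 10 = 20. Including both spin states (m_s = ±1/2) gives 2 × 20 = 40 states.

40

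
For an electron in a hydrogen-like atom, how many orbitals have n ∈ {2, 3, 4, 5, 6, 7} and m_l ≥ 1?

Treat each shell separately and count matching orbitals:
n=2 → 1; n=3 → 3; n=4 → 6; n=5 → 10; n=6 → 15; n=7 → 21.
Total orbitals: 1 + 3 + 6 + 10 + 15 + 21 = 56.

56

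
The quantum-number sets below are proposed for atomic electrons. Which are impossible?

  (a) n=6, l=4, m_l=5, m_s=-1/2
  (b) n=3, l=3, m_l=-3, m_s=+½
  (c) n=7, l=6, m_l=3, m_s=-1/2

(a) and (b)

(a) has |m_l| = 5 > l = 4, violating −l ≤ m_l ≤ l.
(b) has l = 3 ≥ n = 3, violating 0 ≤ l ≤ n−1.
The remaining set (c) satisfies all four rules.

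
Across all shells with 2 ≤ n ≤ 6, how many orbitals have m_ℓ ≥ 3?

10

Work shell by shell — for each n, count the (ℓ, m_ℓ) pairs that satisfy m_ℓ ≥ 3:
n=4 → 1; n=5 → 3; n=6 → 6.
Total orbitals: 1 + 3 + 6 = 10.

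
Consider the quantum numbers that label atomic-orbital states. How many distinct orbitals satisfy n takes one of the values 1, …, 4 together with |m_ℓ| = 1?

12

Count contributing orbitals for each principal shell:
n=2 → 2; n=3 → 4; n=4 → 6.
Total orbitals: 2 + 4 + 6 = 12.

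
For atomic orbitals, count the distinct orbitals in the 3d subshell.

A subshell has 2ℓ+1 orbitals; with ℓ = 2, that's 5.

5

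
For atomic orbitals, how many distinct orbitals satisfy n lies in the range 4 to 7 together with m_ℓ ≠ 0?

104

Count contributing orbitals for each principal shell:
n=4 → 12; n=5 → 20; n=6 → 30; n=7 → 42.
Total orbitals: 12 + 20 + 30 + 42 = 104.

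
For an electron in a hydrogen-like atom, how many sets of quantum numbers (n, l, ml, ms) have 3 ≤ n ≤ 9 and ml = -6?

12

Per-shell orbital counts meeting the constraint:
n=7 → 1; n=8 → 2; n=9 → 3.
Orbitals: 1 + 2 + 3 = 6. Including both spin states (ms = ±1/2) gives 2 × 6 = 12 states.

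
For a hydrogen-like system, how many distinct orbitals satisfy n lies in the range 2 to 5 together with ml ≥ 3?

4

Work shell by shell — for each n, count the (l, ml) pairs that satisfy ml ≥ 3:
n=4 → 1; n=5 → 3.
Total orbitals: 1 + 3 = 4.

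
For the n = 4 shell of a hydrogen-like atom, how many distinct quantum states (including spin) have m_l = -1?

The n = 4 shell has l = 0 through 3; check each.
Contributions: l=1 → 1; l=2 → 1; l=3 → 1.
Orbitals: 1 + 1 + 1 = 3. Each orbital carries two spin states, so 3 × 2 = 6 states.

6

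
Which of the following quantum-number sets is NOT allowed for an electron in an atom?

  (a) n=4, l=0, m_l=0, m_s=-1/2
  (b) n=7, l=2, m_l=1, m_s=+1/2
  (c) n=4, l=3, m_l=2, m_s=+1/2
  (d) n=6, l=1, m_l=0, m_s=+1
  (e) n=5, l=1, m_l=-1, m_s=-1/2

(d) has m_s = +1, but an electron's spin must be ±1/2.
The remaining sets (a), (b), (c), (e) satisfy all four rules.

(d)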